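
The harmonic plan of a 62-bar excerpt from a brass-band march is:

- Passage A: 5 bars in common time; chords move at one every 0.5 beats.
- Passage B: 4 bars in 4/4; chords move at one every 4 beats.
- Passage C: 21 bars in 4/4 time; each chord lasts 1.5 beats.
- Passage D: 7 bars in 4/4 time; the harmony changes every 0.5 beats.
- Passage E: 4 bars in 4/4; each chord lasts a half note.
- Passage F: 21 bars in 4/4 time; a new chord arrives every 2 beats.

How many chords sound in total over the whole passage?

A has 20 beats and chords last 0.5 each, so 40 chords.
B has 16 beats and chords last 4 each, so 4 chords.
C has 84 beats and chords last 1.5 each, so 56 chords.
D has 28 beats and chords last 0.5 each, so 56 chords.
E has 16 beats and chords last 2 each, so 8 chords.
F has 84 beats and chords last 2 each, so 42 chords.
Total: 40 + 4 + 56 + 56 + 8 + 42 = 206.

206 chords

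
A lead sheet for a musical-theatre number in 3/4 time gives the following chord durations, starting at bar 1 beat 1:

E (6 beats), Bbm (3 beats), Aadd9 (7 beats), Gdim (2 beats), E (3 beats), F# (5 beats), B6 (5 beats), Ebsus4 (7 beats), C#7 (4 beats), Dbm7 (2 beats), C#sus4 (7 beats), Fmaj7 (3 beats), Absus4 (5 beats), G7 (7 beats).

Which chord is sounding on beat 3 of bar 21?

G7

Beat 3 of bar 21 is beat (21−1)×3 + 3 = 63 overall.
Running totals: E ends at 6, Bbm ends at 9, Aadd9 ends at 16, Gdim ends at 18, E ends at 21, F# ends at 26, B6 ends at 31, Ebsus4 ends at 38, C#7 ends at 42, Dbm7 ends at 44, C#sus4 ends at 51, Fmaj7 ends at 54, Absus4 ends at 59, G7 ends at 66.
Beat 63 falls within G7.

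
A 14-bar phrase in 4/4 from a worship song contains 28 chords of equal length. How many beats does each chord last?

14 bars × 4 beats/bar = 56 beats total.
56 beats ÷ 28 chords = 2 beats per chord.
(That is a half note.)

2 beats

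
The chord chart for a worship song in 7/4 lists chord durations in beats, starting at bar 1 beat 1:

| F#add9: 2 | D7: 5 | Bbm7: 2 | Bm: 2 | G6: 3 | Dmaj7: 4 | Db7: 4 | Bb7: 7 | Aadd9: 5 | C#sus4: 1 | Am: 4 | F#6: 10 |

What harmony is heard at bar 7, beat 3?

Beat 3 of bar 7 is beat (7−1)×7 + 3 = 45 overall.
Running totals: F#add9 ends at 2, D7 ends at 7, Bbm7 ends at 9, Bm ends at 11, G6 ends at 14, Dmaj7 ends at 18, Db7 ends at 22, Bb7 ends at 29, Aadd9 ends at 34, C#sus4 ends at 35, Am ends at 39, F#6 ends at 49.
Beat 45 falls within F#6.

F#6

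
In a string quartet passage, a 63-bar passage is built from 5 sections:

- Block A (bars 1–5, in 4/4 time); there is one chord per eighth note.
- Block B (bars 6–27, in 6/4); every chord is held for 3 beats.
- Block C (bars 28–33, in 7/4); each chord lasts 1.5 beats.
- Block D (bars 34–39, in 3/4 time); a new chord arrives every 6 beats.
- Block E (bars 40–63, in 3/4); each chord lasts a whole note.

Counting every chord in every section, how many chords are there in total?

133 chords

A: 5 bars × 4 beats = 20 beats; 0.5 beats/chord → 40 chords.
B: 22 bars × 6 beats = 132 beats; 3 beats/chord → 44 chords.
C: 6 bars × 7 beats = 42 beats; 1.5 beats/chord → 28 chords.
D: 6 bars × 3 beats = 18 beats; 6 beats/chord → 3 chords.
E: 24 bars × 3 beats = 72 beats; 4 beats/chord → 18 chords.
Total: 40 + 44 + 28 + 3 + 18 = 133.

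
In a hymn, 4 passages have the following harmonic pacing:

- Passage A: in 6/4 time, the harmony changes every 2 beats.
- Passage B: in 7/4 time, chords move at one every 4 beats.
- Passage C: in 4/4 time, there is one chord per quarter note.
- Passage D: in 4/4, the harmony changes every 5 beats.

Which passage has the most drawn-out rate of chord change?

A: each chord is 2 beats in 6/4, so 3 per bar.
B: each chord is 4 beats in 7/4, so 1.75 per bar.
C: each chord is 1 beat in 4/4, so 4 per bar.
D: each chord is 5 beats in 4/4, so 0.8 per bar.
Slowest is D at 0.8 chords/bar.

Passage D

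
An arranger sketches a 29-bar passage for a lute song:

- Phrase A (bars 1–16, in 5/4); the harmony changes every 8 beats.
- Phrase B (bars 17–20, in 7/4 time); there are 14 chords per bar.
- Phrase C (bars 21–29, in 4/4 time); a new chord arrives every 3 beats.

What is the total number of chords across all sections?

78 chords

A: 16 bars × 5 beats = 80 beats; 8 beats/chord → 10 chords.
B: 4 bars × 7 beats = 28 beats; 0.5 beats/chord → 56 chords.
C: 9 bars × 4 beats = 36 beats; 3 beats/chord → 12 chords.
Total: 10 + 56 + 12 = 78.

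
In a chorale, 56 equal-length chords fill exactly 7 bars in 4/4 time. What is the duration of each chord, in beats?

0.5 beats

7 bars × 4 beats/bar = 28 beats total.
28 beats ÷ 56 chords = 0.5 beats per chord.
(That is an eighth note.)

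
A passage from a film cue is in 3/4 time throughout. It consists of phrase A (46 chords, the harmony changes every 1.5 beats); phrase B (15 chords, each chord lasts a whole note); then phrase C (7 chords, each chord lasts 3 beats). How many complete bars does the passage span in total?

50 bars

A: 46 × 1.5 = 69 beats = 23 bars.
B: 15 × 4 = 60 beats = 20 bars.
C: 7 × 3 = 21 beats = 7 bars.
Total: 23 + 20 + 7 = 50 bars.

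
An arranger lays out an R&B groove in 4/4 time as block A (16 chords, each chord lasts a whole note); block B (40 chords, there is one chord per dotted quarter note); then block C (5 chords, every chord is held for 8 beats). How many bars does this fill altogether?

41 bars

A: 16 × 4 = 64 beats = 16 bars.
B: 40 × 1.5 = 60 beats = 15 bars.
C: 5 × 8 = 40 beats = 10 bars.
Total: 16 + 15 + 10 = 41 bars.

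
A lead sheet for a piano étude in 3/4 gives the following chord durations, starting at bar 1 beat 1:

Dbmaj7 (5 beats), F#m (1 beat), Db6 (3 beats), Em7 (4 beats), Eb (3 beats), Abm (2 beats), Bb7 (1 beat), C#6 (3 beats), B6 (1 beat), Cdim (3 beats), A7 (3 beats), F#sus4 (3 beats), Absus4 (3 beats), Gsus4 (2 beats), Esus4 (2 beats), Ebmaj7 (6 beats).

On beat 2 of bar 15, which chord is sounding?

Ebmaj7

Beat 2 of bar 15 is beat (15−1)×3 + 2 = 44 overall.
Running totals: Dbmaj7 ends at 5, F#m ends at 6, Db6 ends at 9, Em7 ends at 13, Eb ends at 16, Abm ends at 18, Bb7 ends at 19, C#6 ends at 22, B6 ends at 23, Cdim ends at 26, A7 ends at 29, F#sus4 ends at 32, Absus4 ends at 35, Gsus4 ends at 37, Esus4 ends at 39, Ebmaj7 ends at 45.
Beat 44 falls within Ebmaj7.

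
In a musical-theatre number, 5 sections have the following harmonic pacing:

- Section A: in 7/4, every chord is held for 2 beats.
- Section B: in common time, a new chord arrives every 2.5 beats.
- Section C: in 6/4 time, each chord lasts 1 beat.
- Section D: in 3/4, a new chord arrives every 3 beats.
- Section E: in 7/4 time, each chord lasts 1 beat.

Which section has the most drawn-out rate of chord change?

A: each chord is 2 beats in 7/4, so 3.5 per bar.
B: each chord is 2.5 beats in 4/4, so 1.6 per bar.
C: each chord is 1 beat in 6/4, so 6 per bar.
D: each chord is 3 beats in 3/4, so 1 per bar.
E: each chord is 1 beat in 7/4, so 7 per bar.
Slowest is D at 1 chords/bar.

Section D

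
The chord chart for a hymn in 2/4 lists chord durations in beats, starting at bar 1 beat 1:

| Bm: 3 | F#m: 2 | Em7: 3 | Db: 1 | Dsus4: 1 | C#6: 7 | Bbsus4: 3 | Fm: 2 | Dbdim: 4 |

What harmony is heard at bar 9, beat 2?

Bbsus4

Beat 2 of bar 9 is beat (9−1)×2 + 2 = 18 overall.
Running totals: Bm ends at 3, F#m ends at 5, Em7 ends at 8, Db ends at 9, Dsus4 ends at 10, C#6 ends at 17, Bbsus4 ends at 20.
Beat 18 falls within Bbsus4.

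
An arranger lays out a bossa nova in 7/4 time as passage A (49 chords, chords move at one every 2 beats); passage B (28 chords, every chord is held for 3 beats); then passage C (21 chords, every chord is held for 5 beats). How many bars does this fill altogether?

A: 49 × 2 = 98 beats = 14 bars.
B: 28 × 3 = 84 beats = 12 bars.
C: 21 × 5 = 105 beats = 15 bars.
Total: 14 + 12 + 15 = 41 bars.

41 bars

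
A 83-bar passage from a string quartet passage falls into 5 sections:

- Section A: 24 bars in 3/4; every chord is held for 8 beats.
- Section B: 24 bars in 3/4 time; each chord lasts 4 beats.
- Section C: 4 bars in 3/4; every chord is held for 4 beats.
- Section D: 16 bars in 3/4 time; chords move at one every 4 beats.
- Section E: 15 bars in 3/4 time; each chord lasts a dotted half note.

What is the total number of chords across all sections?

57 chords

A: 24 bars × 3 beats = 72 beats; 8 beats/chord → 9 chords.
B: 24 bars × 3 beats = 72 beats; 4 beats/chord → 18 chords.
C: 4 bars × 3 beats = 12 beats; 4 beats/chord → 3 chords.
D: 16 bars × 3 beats = 48 beats; 4 beats/chord → 12 chords.
E: 15 bars × 3 beats = 45 beats; 3 beats/chord → 15 chords.
Total: 9 + 18 + 3 + 12 + 15 = 57.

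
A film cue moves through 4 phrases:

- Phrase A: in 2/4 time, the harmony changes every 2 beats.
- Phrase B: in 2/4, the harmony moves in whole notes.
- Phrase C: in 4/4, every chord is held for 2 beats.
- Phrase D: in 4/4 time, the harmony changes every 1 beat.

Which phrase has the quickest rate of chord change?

Phrase D

A: each chord is 2 beats in 2/4, so 1 per bar.
B: each chord is 4 beats in 2/4, so 0.5 per bar.
C: each chord is 2 beats in 4/4, so 2 per bar.
D: each chord is 1 beat in 4/4, so 4 per bar.
Fastest is D at 4 chords/bar.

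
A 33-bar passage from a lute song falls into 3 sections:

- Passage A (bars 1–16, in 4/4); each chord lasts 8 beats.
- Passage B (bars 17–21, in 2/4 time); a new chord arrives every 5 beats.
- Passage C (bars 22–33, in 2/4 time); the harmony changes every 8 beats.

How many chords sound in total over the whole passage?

13 chords

A: 16·4 = 64 beats, 64/8 = 8 chords.
B: 5·2 = 10 beats, 10/5 = 2 chords.
C: 12·2 = 24 beats, 24/8 = 3 chords.
Total: 8 + 2 + 3 = 13.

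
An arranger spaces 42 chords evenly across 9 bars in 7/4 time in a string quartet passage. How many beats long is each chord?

9 bars × 7 beats/bar = 63 beats total.
63 beats ÷ 42 chords = 1.5 beats per chord.
(That is a dotted quarter note.)

1.5 beats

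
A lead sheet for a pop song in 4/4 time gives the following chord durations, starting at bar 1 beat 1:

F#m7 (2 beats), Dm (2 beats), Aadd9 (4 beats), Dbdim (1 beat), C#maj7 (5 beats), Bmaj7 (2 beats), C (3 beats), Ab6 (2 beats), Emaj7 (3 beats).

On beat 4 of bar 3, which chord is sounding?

Beat 4 of bar 3 is beat (3−1)×4 + 4 = 12 overall.
Running totals: F#m7 ends at 2, Dm ends at 4, Aadd9 ends at 8, Dbdim ends at 9, C#maj7 ends at 14.
Beat 12 falls within C#maj7.

C#maj7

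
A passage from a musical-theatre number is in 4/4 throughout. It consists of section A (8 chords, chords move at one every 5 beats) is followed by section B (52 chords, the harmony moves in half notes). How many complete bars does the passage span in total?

A: 8 × 5 = 40 beats = 10 bars.
B: 52 × 2 = 104 beats = 26 bars.
Total: 10 + 26 = 36 bars.

36 bars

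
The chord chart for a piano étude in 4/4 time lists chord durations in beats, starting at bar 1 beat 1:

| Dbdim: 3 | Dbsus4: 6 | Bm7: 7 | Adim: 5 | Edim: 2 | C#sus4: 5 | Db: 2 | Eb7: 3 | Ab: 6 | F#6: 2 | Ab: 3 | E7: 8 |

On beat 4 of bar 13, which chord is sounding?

Beat 4 of bar 13 is beat (13−1)×4 + 4 = 52 overall.
Running totals: Dbdim ends at 3, Dbsus4 ends at 9, Bm7 ends at 16, Adim ends at 21, Edim ends at 23, C#sus4 ends at 28, Db ends at 30, Eb7 ends at 33, Ab ends at 39, F#6 ends at 41, Ab ends at 44, E7 ends at 52.
Beat 52 falls within E7.

E7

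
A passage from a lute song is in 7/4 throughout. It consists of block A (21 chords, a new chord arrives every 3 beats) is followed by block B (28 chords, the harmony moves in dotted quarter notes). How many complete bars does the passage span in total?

A: 21 × 3 = 63 beats = 9 bars.
B: 28 × 1.5 = 42 beats = 6 bars.
Total: 9 + 6 = 15 bars.

15 bars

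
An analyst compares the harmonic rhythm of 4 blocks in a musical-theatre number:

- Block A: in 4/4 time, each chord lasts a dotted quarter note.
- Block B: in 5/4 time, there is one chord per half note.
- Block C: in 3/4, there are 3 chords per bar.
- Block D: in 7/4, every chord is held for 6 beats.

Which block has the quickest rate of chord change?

Block C

A: each chord is 1.5 beats in 4/4, so 8/3 per bar.
B: each chord is 2 beats in 5/4, so 2.5 per bar.
C: each chord is 1 beat in 3/4, so 3 per bar.
D: each chord is 6 beats in 7/4, so 7/6 per bar.
Fastest is C at 3 chords/bar.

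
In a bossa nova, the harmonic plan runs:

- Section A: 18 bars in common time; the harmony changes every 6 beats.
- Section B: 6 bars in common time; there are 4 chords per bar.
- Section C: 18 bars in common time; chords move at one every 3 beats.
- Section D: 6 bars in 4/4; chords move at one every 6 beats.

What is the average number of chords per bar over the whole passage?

A: 18 bars of 4 beats is 72 beats; at 6 beats each that's 12 chords.
B: 6 bars of 4 beats is 24 beats; at 1 beat each that's 24 chords.
C: 18 bars of 4 beats is 72 beats; at 3 beats each that's 24 chords.
D: 6 bars of 4 beats is 24 beats; at 6 beats each that's 4 chords.
Overall: 64 chords over 48 bars → 64/48 = 4/3 chords per bar.

4/3 chords per bar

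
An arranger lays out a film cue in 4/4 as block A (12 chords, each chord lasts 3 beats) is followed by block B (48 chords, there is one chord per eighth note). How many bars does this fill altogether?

A: 12 × 3 = 36 beats = 9 bars.
B: 48 × 0.5 = 24 beats = 6 bars.
Total: 9 + 6 = 15 bars.

15 bars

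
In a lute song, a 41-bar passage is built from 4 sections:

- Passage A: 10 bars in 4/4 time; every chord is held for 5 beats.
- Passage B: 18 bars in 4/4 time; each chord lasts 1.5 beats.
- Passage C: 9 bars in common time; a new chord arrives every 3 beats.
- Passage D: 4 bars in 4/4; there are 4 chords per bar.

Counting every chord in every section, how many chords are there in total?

84 chords

A has 40 beats and chords last 5 each, so 8 chords.
B has 72 beats and chords last 1.5 each, so 48 chords.
C has 36 beats and chords last 3 each, so 12 chords.
D has 16 beats and chords last 1 each, so 16 chords.
Total: 8 + 48 + 12 + 16 = 84.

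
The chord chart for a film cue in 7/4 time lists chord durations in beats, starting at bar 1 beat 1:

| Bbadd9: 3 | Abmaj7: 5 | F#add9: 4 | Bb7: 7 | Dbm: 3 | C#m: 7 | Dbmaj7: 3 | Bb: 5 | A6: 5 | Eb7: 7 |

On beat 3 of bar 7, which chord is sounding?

Beat 3 of bar 7 is beat (7−1)×7 + 3 = 45 overall.
Running totals: Bbadd9 ends at 3, Abmaj7 ends at 8, F#add9 ends at 12, Bb7 ends at 19, Dbm ends at 22, C#m ends at 29, Dbmaj7 ends at 32, Bb ends at 37, A6 ends at 42, Eb7 ends at 49.
Beat 45 falls within Eb7.

Eb7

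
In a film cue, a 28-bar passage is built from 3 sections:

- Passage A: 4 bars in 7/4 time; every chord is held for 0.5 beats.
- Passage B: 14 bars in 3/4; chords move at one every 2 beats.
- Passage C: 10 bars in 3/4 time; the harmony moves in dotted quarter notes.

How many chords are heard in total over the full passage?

97 chords

A: 4 bars × 7 beats = 28 beats; 0.5 beats/chord → 56 chords.
B: 14 bars × 3 beats = 42 beats; 2 beats/chord → 21 chords.
C: 10 bars × 3 beats = 30 beats; 1.5 beats/chord → 20 chords.
Total: 56 + 21 + 20 = 97.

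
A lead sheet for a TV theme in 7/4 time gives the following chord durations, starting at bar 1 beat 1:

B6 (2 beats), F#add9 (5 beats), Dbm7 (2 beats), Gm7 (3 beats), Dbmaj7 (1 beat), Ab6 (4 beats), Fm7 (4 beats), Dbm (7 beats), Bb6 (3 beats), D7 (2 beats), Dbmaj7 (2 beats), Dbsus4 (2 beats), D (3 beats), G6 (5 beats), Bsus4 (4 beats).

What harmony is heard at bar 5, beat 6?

Beat 6 of bar 5 is beat (5−1)×7 + 6 = 34 overall.
Running totals: B6 ends at 2, F#add9 ends at 7, Dbm7 ends at 9, Gm7 ends at 12, Dbmaj7 ends at 13, Ab6 ends at 17, Fm7 ends at 21, Dbm ends at 28, Bb6 ends at 31, D7 ends at 33, Dbmaj7 ends at 35.
Beat 34 falls within Dbmaj7.

Dbmaj7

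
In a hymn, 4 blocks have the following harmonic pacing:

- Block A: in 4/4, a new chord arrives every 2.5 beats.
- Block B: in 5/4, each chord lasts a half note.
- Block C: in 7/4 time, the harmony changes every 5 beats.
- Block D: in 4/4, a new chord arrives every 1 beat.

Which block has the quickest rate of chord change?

A: 4/2.5 = 1.6 chords/bar.
B: 5/2 = 2.5 chords/bar.
C: 7/5 = 1.4 chords/bar.
D: 4/1 = 4 chords/bar.
Fastest is D at 4 chords/bar.

Block D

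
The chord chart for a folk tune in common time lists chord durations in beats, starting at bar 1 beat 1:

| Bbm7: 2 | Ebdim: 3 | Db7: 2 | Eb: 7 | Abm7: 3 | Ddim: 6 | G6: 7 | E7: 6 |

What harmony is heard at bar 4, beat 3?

Beat 3 of bar 4 is beat (4−1)×4 + 3 = 15 overall.
Running totals: Bbm7 ends at 2, Ebdim ends at 5, Db7 ends at 7, Eb ends at 14, Abm7 ends at 17.
Beat 15 falls within Abm7.

Abm7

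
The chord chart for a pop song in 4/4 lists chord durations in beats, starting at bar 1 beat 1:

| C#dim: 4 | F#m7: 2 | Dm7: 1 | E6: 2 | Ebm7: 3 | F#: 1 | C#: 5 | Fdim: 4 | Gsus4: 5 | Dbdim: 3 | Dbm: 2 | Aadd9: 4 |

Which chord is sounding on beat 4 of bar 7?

Dbdim

Beat 4 of bar 7 is beat (7−1)×4 + 4 = 28 overall.
Running totals: C#dim ends at 4, F#m7 ends at 6, Dm7 ends at 7, E6 ends at 9, Ebm7 ends at 12, F# ends at 13, C# ends at 18, Fdim ends at 22, Gsus4 ends at 27, Dbdim ends at 30.
Beat 28 falls within Dbdim.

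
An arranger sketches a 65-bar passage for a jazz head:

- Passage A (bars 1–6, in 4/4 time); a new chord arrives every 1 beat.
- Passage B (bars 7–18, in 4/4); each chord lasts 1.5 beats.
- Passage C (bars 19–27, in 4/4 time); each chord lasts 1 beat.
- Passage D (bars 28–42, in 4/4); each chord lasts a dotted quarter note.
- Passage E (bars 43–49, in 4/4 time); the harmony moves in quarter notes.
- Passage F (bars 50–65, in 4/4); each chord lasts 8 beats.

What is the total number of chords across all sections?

A: 6 bars × 4 beats = 24 beats; 1 beat/chord → 24 chords.
B: 12 bars × 4 beats = 48 beats; 1.5 beats/chord → 32 chords.
C: 9 bars × 4 beats = 36 beats; 1 beat/chord → 36 chords.
D: 15 bars × 4 beats = 60 beats; 1.5 beats/chord → 40 chords.
E: 7 bars × 4 beats = 28 beats; 1 beat/chord → 28 chords.
F: 16 bars × 4 beats = 64 beats; 8 beats/chord → 8 chords.
Total: 24 + 32 + 36 + 40 + 28 + 8 = 168.

168 chords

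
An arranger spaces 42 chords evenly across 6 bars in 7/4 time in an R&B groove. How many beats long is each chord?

6 bars × 7 beats/bar = 42 beats total.
42 beats ÷ 42 chords = 1 beats per chord.
(That is a quarter note.)

1 beat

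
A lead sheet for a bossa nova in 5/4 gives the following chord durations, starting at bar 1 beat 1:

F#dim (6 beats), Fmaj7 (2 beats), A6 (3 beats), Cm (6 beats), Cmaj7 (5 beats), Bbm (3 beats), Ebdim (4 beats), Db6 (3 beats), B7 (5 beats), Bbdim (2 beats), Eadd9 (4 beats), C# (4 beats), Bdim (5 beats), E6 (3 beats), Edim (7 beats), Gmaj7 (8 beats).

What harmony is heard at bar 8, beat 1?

Beat 1 of bar 8 is beat (8−1)×5 + 1 = 36 overall.
Running totals: F#dim ends at 6, Fmaj7 ends at 8, A6 ends at 11, Cm ends at 17, Cmaj7 ends at 22, Bbm ends at 25, Ebdim ends at 29, Db6 ends at 32, B7 ends at 37.
Beat 36 falls within B7.

B7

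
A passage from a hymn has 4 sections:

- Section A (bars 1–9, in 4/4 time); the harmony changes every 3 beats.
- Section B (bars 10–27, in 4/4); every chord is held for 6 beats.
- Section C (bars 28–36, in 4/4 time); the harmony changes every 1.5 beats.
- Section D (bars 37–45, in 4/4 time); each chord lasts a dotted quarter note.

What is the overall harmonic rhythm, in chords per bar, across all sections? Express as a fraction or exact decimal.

1.6 chords per bar

A: 9 × 4 = 36 beats ÷ 3 = 12 chords.
B: 18 × 4 = 72 beats ÷ 6 = 12 chords.
C: 9 × 4 = 36 beats ÷ 1.5 = 24 chords.
D: 9 × 4 = 36 beats ÷ 1.5 = 24 chords.
Overall: 72 chords over 45 bars → 72/45 = 1.6 chords per bar.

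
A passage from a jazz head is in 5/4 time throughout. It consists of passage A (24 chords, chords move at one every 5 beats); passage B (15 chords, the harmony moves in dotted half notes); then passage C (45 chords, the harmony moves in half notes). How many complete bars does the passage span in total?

51 bars

A: 24 × 5 = 120 beats = 24 bars.
B: 15 × 3 = 45 beats = 9 bars.
C: 45 × 2 = 90 beats = 18 bars.
Total: 24 + 9 + 18 = 51 bars.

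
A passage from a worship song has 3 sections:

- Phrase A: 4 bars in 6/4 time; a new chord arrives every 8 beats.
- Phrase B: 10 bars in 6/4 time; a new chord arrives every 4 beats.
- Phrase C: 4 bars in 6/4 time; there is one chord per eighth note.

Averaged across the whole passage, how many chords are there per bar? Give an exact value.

A: 4 × 6 = 24 beats ÷ 8 = 3 chords.
B: 10 × 6 = 60 beats ÷ 4 = 15 chords.
C: 4 × 6 = 24 beats ÷ 0.5 = 48 chords.
Overall: 66 chords over 18 bars → 66/18 = 11/3 chords per bar.

11/3 chords per bar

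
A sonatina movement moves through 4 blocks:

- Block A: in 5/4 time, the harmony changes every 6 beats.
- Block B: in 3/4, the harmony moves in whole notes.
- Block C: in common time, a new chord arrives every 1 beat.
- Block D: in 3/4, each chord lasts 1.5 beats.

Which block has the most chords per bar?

A: 5/6 = 5/6 chords/bar.
B: 3/4 = 0.75 chords/bar.
C: 4/1 = 4 chords/bar.
D: 3/1.5 = 2 chords/bar.
Fastest is C at 4 chords/bar.

Block C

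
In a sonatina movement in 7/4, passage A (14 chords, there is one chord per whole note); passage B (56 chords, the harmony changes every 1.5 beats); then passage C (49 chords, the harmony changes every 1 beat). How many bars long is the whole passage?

27 bars

A: 14 × 4 = 56 beats = 8 bars.
B: 56 × 1.5 = 84 beats = 12 bars.
C: 49 × 1 = 49 beats = 7 bars.
Total: 8 + 12 + 7 = 27 bars.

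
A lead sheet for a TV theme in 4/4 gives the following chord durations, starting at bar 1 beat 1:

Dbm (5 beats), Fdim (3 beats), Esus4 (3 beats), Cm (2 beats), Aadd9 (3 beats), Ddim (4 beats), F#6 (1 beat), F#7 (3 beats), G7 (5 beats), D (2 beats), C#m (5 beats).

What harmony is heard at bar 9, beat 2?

Beat 2 of bar 9 is beat (9−1)×4 + 2 = 34 overall.
Running totals: Dbm ends at 5, Fdim ends at 8, Esus4 ends at 11, Cm ends at 13, Aadd9 ends at 16, Ddim ends at 20, F#6 ends at 21, F#7 ends at 24, G7 ends at 29, D ends at 31, C#m ends at 36.
Beat 34 falls within C#m.

C#m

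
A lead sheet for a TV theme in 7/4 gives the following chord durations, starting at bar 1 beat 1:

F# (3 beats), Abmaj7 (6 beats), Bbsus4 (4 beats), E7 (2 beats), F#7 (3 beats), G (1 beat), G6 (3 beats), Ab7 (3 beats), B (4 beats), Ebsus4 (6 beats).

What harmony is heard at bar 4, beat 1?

G6

Beat 1 of bar 4 is beat (4−1)×7 + 1 = 22 overall.
Running totals: F# ends at 3, Abmaj7 ends at 9, Bbsus4 ends at 13, E7 ends at 15, F#7 ends at 18, G ends at 19, G6 ends at 22.
Beat 22 falls within G6.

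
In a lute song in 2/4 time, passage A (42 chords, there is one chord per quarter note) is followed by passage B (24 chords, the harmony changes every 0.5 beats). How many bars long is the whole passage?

A: 42 × 1 = 42 beats = 21 bars.
B: 24 × 0.5 = 12 beats = 6 bars.
Total: 21 + 6 = 27 bars.

27 bars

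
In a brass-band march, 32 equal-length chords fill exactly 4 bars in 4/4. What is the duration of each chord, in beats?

0.5 beats

4 bars × 4 beats/bar = 16 beats total.
16 beats ÷ 32 chords = 0.5 beats per chord.
(That is an eighth note.)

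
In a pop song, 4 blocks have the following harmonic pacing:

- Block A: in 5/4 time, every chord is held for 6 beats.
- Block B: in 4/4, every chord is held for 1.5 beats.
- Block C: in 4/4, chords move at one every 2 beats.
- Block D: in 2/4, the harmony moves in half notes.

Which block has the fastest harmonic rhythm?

Block B

A: each chord is 6 beats in 5/4, so 5/6 per bar.
B: each chord is 1.5 beats in 4/4, so 8/3 per bar.
C: each chord is 2 beats in 4/4, so 2 per bar.
D: each chord is 2 beats in 2/4, so 1 per bar.
Fastest is B at 8/3 chords/bar.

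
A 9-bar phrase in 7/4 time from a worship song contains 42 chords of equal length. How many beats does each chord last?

1.5 beats

9 bars × 7 beats/bar = 63 beats total.
63 beats ÷ 42 chords = 1.5 beats per chord.
(That is a dotted quarter note.)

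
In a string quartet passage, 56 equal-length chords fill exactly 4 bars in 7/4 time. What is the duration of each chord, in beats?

4 bars × 7 beats/bar = 28 beats total.
28 beats ÷ 56 chords = 0.5 beats per chord.
(That is an eighth note.)

0.5 beats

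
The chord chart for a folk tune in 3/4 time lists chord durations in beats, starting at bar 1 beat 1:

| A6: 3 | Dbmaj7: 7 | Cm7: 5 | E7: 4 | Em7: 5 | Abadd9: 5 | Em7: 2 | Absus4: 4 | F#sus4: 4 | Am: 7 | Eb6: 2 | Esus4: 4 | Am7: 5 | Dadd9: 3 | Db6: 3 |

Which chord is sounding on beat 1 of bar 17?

Beat 1 of bar 17 is beat (17−1)×3 + 1 = 49 overall.
Running totals: A6 ends at 3, Dbmaj7 ends at 10, Cm7 ends at 15, E7 ends at 19, Em7 ends at 24, Abadd9 ends at 29, Em7 ends at 31, Absus4 ends at 35, F#sus4 ends at 39, Am ends at 46, Eb6 ends at 48, Esus4 ends at 52.
Beat 49 falls within Esus4.

Esus4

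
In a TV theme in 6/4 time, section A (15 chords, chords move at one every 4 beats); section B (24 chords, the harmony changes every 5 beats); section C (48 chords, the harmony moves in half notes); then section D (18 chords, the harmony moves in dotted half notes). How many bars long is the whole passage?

A: 15 × 4 = 60 beats = 10 bars.
B: 24 × 5 = 120 beats = 20 bars.
C: 48 × 2 = 96 beats = 16 bars.
D: 18 × 3 = 54 beats = 9 bars.
Total: 10 + 20 + 16 + 9 = 55 bars.

55 bars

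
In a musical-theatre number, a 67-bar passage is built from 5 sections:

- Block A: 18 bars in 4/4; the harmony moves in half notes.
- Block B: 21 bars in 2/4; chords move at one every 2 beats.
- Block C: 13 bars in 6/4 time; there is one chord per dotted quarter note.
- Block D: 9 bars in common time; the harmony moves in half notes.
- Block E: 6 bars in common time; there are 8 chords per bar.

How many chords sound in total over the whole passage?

175 chords

A: 18 bars × 4 beats = 72 beats; 2 beats/chord → 36 chords.
B: 21 bars × 2 beats = 42 beats; 2 beats/chord → 21 chords.
C: 13 bars × 6 beats = 78 beats; 1.5 beats/chord → 52 chords.
D: 9 bars × 4 beats = 36 beats; 2 beats/chord → 18 chords.
E: 6 bars × 4 beats = 24 beats; 0.5 beats/chord → 48 chords.
Total: 36 + 21 + 52 + 18 + 48 = 175.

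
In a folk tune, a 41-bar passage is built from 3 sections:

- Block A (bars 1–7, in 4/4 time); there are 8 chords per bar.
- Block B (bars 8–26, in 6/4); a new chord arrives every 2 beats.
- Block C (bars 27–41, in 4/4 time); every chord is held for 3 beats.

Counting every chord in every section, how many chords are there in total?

133 chords

A has 28 beats and chords last 0.5 each, so 56 chords.
B has 114 beats and chords last 2 each, so 57 chords.
C has 60 beats and chords last 3 each, so 20 chords.
Total: 56 + 57 + 20 = 133.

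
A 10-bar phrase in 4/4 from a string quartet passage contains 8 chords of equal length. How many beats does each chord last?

5 beats

10 bars × 4 beats/bar = 40 beats total.
40 beats ÷ 8 chords = 5 beats per chord.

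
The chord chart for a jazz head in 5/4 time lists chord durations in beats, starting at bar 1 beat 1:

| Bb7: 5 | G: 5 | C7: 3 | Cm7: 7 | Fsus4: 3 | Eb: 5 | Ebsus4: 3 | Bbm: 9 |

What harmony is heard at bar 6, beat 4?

Ebsus4

Beat 4 of bar 6 is beat (6−1)×5 + 4 = 29 overall.
Running totals: Bb7 ends at 5, G ends at 10, C7 ends at 13, Cm7 ends at 20, Fsus4 ends at 23, Eb ends at 28, Ebsus4 ends at 31.
Beat 29 falls within Ebsus4.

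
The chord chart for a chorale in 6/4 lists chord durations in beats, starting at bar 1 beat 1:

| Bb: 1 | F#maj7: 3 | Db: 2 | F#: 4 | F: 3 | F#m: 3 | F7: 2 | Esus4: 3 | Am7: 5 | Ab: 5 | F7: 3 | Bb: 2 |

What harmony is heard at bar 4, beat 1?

Beat 1 of bar 4 is beat (4−1)×6 + 1 = 19 overall.
Running totals: Bb ends at 1, F#maj7 ends at 4, Db ends at 6, F# ends at 10, F ends at 13, F#m ends at 16, F7 ends at 18, Esus4 ends at 21.
Beat 19 falls within Esus4.

Esus4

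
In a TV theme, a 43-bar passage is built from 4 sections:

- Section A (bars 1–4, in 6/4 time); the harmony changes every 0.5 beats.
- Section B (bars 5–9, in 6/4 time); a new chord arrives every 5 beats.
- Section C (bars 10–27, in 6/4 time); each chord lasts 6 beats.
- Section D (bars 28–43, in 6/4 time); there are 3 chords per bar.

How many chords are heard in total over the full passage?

120 chords

A has 24 beats and chords last 0.5 each, so 48 chords.
B has 30 beats and chords last 5 each, so 6 chords.
C has 108 beats and chords last 6 each, so 18 chords.
D has 96 beats and chords last 2 each, so 48 chords.
Total: 48 + 6 + 18 + 48 = 120.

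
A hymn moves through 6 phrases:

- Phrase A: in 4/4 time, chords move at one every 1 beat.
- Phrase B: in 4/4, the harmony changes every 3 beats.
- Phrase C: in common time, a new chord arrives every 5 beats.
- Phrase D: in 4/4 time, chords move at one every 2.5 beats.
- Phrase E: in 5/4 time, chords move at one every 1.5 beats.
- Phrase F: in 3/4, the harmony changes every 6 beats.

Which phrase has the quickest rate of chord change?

Phrase A

A: each chord is 1 beat in 4/4, so 4 per bar.
B: each chord is 3 beats in 4/4, so 4/3 per bar.
C: each chord is 5 beats in 4/4, so 0.8 per bar.
D: each chord is 2.5 beats in 4/4, so 1.6 per bar.
E: each chord is 1.5 beats in 5/4, so 10/3 per bar.
F: each chord is 6 beats in 3/4, so 0.5 per bar.
Fastest is A at 4 chords/bar.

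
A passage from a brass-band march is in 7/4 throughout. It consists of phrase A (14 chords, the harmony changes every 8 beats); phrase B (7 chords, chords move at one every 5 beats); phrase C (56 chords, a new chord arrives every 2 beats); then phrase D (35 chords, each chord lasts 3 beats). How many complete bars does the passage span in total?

A: 14 × 8 = 112 beats = 16 bars.
B: 7 × 5 = 35 beats = 5 bars.
C: 56 × 2 = 112 beats = 16 bars.
D: 35 × 3 = 105 beats = 15 bars.
Total: 16 + 5 + 16 + 15 = 52 bars.

52 bars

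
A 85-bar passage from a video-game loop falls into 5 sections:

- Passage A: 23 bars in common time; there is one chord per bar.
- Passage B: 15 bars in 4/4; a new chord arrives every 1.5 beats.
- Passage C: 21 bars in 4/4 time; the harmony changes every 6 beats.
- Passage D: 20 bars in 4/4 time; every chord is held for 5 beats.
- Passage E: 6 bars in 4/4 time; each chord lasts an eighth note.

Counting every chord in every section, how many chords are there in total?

141 chords

A: 23 bars × 4 beats = 92 beats; 4 beats/chord → 23 chords.
B: 15 bars × 4 beats = 60 beats; 1.5 beats/chord → 40 chords.
C: 21 bars × 4 beats = 84 beats; 6 beats/chord → 14 chords.
D: 20 bars × 4 beats = 80 beats; 5 beats/chord → 16 chords.
E: 6 bars × 4 beats = 24 beats; 0.5 beats/chord → 48 chords.
Total: 23 + 40 + 14 + 16 + 48 = 141.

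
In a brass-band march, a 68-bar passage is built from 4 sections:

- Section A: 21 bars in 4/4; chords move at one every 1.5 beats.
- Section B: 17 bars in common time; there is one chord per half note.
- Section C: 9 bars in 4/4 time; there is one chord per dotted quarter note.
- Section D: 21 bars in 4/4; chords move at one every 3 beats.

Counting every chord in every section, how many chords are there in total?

A has 84 beats and chords last 1.5 each, so 56 chords.
B has 68 beats and chords last 2 each, so 34 chords.
C has 36 beats and chords last 1.5 each, so 24 chords.
D has 84 beats and chords last 3 each, so 28 chords.
Total: 56 + 34 + 24 + 28 = 142.

142 chords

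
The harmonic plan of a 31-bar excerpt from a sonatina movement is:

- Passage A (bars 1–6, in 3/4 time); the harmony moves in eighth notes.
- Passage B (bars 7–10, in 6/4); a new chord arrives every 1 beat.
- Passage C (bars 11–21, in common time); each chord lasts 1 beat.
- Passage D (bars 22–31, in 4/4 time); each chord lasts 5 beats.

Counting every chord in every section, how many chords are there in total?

112 chords

A: 6·3 = 18 beats, 18/0.5 = 36 chords.
B: 4·6 = 24 beats, 24/1 = 24 chords.
C: 11·4 = 44 beats, 44/1 = 44 chords.
D: 10·4 = 40 beats, 40/5 = 8 chords.
Total: 36 + 24 + 44 + 8 = 112.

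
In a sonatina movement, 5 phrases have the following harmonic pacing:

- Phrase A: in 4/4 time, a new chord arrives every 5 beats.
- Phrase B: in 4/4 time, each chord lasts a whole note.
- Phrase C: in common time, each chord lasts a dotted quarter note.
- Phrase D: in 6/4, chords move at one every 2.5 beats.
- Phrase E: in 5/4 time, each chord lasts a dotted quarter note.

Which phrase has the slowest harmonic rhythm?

A: 4/5 = 0.8 chords/bar.
B: 4/4 = 1 chord/bar.
C: 4/1.5 = 8/3 chords/bar.
D: 6/2.5 = 2.4 chords/bar.
E: 5/1.5 = 10/3 chords/bar.
Slowest is A at 0.8 chords/bar.

Phrase A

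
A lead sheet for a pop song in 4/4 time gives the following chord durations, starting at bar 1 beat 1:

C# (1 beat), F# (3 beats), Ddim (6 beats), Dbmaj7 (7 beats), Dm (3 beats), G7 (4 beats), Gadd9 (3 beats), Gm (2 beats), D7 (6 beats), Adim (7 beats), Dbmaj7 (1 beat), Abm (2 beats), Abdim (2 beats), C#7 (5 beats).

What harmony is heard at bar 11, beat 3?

Dbmaj7

Beat 3 of bar 11 is beat (11−1)×4 + 3 = 43 overall.
Running totals: C# ends at 1, F# ends at 4, Ddim ends at 10, Dbmaj7 ends at 17, Dm ends at 20, G7 ends at 24, Gadd9 ends at 27, Gm ends at 29, D7 ends at 35, Adim ends at 42, Dbmaj7 ends at 43.
Beat 43 falls within Dbmaj7.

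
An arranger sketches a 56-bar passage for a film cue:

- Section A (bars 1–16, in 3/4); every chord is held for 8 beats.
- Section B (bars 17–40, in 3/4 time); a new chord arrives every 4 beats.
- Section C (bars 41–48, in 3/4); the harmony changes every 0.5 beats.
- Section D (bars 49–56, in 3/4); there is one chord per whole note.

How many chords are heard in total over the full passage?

A: 16·3 = 48 beats, 48/8 = 6 chords.
B: 24·3 = 72 beats, 72/4 = 18 chords.
C: 8·3 = 24 beats, 24/0.5 = 48 chords.
D: 8·3 = 24 beats, 24/4 = 6 chords.
Total: 6 + 18 + 48 + 6 = 78.

78 chords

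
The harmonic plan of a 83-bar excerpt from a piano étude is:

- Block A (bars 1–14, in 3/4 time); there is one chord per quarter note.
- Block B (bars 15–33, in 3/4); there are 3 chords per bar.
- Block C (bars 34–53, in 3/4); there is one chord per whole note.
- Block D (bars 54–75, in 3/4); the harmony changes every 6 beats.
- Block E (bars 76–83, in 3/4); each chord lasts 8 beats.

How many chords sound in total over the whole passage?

128 chords

A has 42 beats and chords last 1 each, so 42 chords.
B has 57 beats and chords last 1 each, so 57 chords.
C has 60 beats and chords last 4 each, so 15 chords.
D has 66 beats and chords last 6 each, so 11 chords.
E has 24 beats and chords last 8 each, so 3 chords.
Total: 42 + 57 + 15 + 11 + 3 = 128.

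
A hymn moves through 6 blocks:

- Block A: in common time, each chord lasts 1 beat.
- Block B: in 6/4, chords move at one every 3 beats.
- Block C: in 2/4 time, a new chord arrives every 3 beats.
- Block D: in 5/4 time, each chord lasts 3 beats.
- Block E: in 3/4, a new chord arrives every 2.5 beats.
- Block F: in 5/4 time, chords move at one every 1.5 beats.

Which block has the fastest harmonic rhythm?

A: each chord is 1 beat in 4/4, so 4 per bar.
B: each chord is 3 beats in 6/4, so 2 per bar.
C: each chord is 3 beats in 2/4, so 2/3 per bar.
D: each chord is 3 beats in 5/4, so 5/3 per bar.
E: each chord is 2.5 beats in 3/4, so 1.2 per bar.
F: each chord is 1.5 beats in 5/4, so 10/3 per bar.
Fastest is A at 4 chords/bar.

Block A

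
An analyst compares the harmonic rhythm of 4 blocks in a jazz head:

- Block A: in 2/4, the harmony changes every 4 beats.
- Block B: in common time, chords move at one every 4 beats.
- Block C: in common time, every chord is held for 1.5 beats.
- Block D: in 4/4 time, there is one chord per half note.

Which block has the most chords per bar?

Block C

A: each chord is 4 beats in 2/4, so 0.5 per bar.
B: each chord is 4 beats in 4/4, so 1 per bar.
C: each chord is 1.5 beats in 4/4, so 8/3 per bar.
D: each chord is 2 beats in 4/4, so 2 per bar.
Fastest is C at 8/3 chords/bar.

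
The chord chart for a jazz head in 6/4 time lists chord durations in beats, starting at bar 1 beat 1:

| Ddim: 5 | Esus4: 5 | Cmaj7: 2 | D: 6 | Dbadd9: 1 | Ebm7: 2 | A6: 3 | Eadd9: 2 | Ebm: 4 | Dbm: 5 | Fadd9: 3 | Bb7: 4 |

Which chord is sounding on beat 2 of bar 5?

Beat 2 of bar 5 is beat (5−1)×6 + 2 = 26 overall.
Running totals: Ddim ends at 5, Esus4 ends at 10, Cmaj7 ends at 12, D ends at 18, Dbadd9 ends at 19, Ebm7 ends at 21, A6 ends at 24, Eadd9 ends at 26.
Beat 26 falls within Eadd9.

Eadd9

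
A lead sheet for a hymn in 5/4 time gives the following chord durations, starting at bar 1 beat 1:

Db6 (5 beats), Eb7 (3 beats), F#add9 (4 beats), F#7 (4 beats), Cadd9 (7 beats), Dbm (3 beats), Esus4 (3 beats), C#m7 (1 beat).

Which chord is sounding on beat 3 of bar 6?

Esus4

Beat 3 of bar 6 is beat (6−1)×5 + 3 = 28 overall.
Running totals: Db6 ends at 5, Eb7 ends at 8, F#add9 ends at 12, F#7 ends at 16, Cadd9 ends at 23, Dbm ends at 26, Esus4 ends at 29.
Beat 28 falls within Esus4.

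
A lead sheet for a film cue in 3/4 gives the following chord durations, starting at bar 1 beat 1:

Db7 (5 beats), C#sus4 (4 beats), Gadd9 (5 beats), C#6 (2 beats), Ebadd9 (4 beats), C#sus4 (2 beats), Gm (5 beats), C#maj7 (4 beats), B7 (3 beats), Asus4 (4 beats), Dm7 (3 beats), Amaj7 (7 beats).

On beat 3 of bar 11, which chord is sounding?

B7

Beat 3 of bar 11 is beat (11−1)×3 + 3 = 33 overall.
Running totals: Db7 ends at 5, C#sus4 ends at 9, Gadd9 ends at 14, C#6 ends at 16, Ebadd9 ends at 20, C#sus4 ends at 22, Gm ends at 27, C#maj7 ends at 31, B7 ends at 34.
Beat 33 falls within B7.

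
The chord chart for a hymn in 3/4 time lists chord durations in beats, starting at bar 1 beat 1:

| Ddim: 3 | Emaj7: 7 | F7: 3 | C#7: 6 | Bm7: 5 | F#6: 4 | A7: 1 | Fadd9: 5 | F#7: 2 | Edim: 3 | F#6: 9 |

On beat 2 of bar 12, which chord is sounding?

Beat 2 of bar 12 is beat (12−1)×3 + 2 = 35 overall.
Running totals: Ddim ends at 3, Emaj7 ends at 10, F7 ends at 13, C#7 ends at 19, Bm7 ends at 24, F#6 ends at 28, A7 ends at 29, Fadd9 ends at 34, F#7 ends at 36.
Beat 35 falls within F#7.

F#7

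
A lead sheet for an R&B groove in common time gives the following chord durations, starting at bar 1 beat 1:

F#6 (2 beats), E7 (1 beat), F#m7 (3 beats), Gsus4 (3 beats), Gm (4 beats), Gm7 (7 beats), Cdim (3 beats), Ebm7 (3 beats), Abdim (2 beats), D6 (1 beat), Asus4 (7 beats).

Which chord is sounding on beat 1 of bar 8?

Beat 1 of bar 8 is beat (8−1)×4 + 1 = 29 overall.
Running totals: F#6 ends at 2, E7 ends at 3, F#m7 ends at 6, Gsus4 ends at 9, Gm ends at 13, Gm7 ends at 20, Cdim ends at 23, Ebm7 ends at 26, Abdim ends at 28, D6 ends at 29.
Beat 29 falls within D6.

D6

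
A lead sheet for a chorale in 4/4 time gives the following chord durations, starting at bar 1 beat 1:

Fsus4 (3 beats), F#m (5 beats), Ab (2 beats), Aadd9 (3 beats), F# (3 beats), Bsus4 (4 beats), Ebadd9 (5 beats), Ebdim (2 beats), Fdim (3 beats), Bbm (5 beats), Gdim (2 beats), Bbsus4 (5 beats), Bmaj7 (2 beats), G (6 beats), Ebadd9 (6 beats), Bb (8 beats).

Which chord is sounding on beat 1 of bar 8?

Beat 1 of bar 8 is beat (8−1)×4 + 1 = 29 overall.
Running totals: Fsus4 ends at 3, F#m ends at 8, Ab ends at 10, Aadd9 ends at 13, F# ends at 16, Bsus4 ends at 20, Ebadd9 ends at 25, Ebdim ends at 27, Fdim ends at 30.
Beat 29 falls within Fdim.

Fdim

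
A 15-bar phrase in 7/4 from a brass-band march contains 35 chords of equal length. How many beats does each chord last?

3 beats

15 bars × 7 beats/bar = 105 beats total.
105 beats ÷ 35 chords = 3 beats per chord.
(That is a dotted half note.)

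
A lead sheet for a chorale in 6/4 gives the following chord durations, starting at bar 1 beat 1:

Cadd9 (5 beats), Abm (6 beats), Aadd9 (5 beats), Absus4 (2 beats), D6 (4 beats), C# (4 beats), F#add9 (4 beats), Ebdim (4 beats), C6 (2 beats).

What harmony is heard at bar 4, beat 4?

Beat 4 of bar 4 is beat (4−1)×6 + 4 = 22 overall.
Running totals: Cadd9 ends at 5, Abm ends at 11, Aadd9 ends at 16, Absus4 ends at 18, D6 ends at 22.
Beat 22 falls within D6.

D6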